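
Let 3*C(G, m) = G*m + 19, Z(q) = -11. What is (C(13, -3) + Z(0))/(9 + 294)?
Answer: -53/909 ≈ -0.058306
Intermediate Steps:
C(G, m) = 19/3 + G*m/3 (C(G, m) = (G*m + 19)/3 = (19 + G*m)/3 = 19/3 + G*m/3)
(C(13, -3) + Z(0))/(9 + 294) = ((19/3 + (⅓)*13*(-3)) - 11)/(9 + 294) = ((19/3 - 13) - 11)/303 = (-20/3 - 11)*(1/303) = -53/3*1/303 = -53/909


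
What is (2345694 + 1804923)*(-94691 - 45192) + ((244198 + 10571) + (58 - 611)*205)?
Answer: -580600616407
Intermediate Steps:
(2345694 + 1804923)*(-94691 - 45192) + ((244198 + 10571) + (58 - 611)*205) = 4150617*(-139883) + (254769 - 553*205) = -580600757811 + (254769 - 113365) = -580600757811 + 141404 = -580600616407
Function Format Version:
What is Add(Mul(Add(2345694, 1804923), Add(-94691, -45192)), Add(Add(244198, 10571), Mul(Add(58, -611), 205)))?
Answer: -580600616407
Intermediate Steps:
Add(Mul(Add(2345694, 1804923), Add(-94691, -45192)), Add(Add(244198, 10571), Mul(Add(58, -611), 205))) = Add(Mul(4150617, -139883), Add(254769, Mul(-553, 205))) = Add(-580600757811, Add(254769, -113365)) = Add(-580600757811, 141404) = -580600616407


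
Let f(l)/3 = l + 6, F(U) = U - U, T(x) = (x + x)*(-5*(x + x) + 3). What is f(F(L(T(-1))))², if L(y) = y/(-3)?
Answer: 324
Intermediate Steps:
T(x) = 2*x*(3 - 10*x) (T(x) = (2*x)*(-10*x + 3) = (2*x)*(3 - 10*x) = 2*x*(3 - 10*x))
L(y) = -y/3 (L(y) = y*(-⅓) = -y/3)
F(U) = 0
f(l) = 18 + 3*l (f(l) = 3*(l + 6) = 3*(6 + l) = 18 + 3*l)
f(F(L(T(-1))))² = (18 + 3*0)² = (18 + 0)² = 18² = 324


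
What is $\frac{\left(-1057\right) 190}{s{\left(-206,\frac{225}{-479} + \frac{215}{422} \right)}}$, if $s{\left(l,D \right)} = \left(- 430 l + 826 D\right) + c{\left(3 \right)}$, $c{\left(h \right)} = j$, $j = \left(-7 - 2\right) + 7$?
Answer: $- \frac{2899669610}{1279401191} \approx -2.2664$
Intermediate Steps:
$j = -2$ ($j = -9 + 7 = -2$)
$c{\left(h \right)} = -2$
$s{\left(l,D \right)} = -2 - 430 l + 826 D$ ($s{\left(l,D \right)} = \left(- 430 l + 826 D\right) - 2 = -2 - 430 l + 826 D$)
$\frac{\left(-1057\right) 190}{s{\left(-206,\frac{225}{-479} + \frac{215}{422} \right)}} = \frac{\left(-1057\right) 190}{-2 - -88580 + 826 \left(\frac{225}{-479} + \frac{215}{422}\right)} = - \frac{200830}{-2 + 88580 + 826 \left(225 \left(- \frac{1}{479}\right) + 215 \cdot \frac{1}{422}\right)} = - \frac{200830}{-2 + 88580 + 826 \left(- \frac{225}{479} + \frac{215}{422}\right)} = - \frac{200830}{-2 + 88580 + 826 \cdot \frac{8035}{202138}} = - \frac{200830}{-2 + 88580 + \frac{3318455}{101069}} = - \frac{200830}{\frac{8955808337}{101069}} = \left(-200830\right) \frac{101069}{8955808337} = - \frac{2899669610}{1279401191}$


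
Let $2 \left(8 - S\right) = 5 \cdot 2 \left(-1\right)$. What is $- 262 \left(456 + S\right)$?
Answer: $-122878$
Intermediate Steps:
$S = 13$ ($S = 8 - \frac{5 \cdot 2 \left(-1\right)}{2} = 8 - \frac{10 \left(-1\right)}{2} = 8 - -5 = 8 + 5 = 13$)
$- 262 \left(456 + S\right) = - 262 \left(456 + 13\right) = \left(-262\right) 469 = -122878$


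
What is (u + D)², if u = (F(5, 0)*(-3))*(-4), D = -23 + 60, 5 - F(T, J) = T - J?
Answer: 1369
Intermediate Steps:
F(T, J) = 5 + J - T (F(T, J) = 5 - (T - J) = 5 + (J - T) = 5 + J - T)
D = 37
u = 0 (u = ((5 + 0 - 1*5)*(-3))*(-4) = ((5 + 0 - 5)*(-3))*(-4) = (0*(-3))*(-4) = 0*(-4) = 0)
(u + D)² = (0 + 37)² = 37² = 1369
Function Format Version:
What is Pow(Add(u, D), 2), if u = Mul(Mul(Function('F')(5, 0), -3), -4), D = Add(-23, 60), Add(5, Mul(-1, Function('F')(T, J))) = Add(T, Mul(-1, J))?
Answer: 1369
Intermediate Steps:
Function('F')(T, J) = Add(5, J, Mul(-1, T)) (Function('F')(T, J) = Add(5, Mul(-1, Add(T, Mul(-1, J)))) = Add(5, Add(J, Mul(-1, T))) = Add(5, J, Mul(-1, T)))
D = 37
u = 0 (u = Mul(Mul(Add(5, 0, Mul(-1, 5)), -3), -4) = Mul(Mul(Add(5, 0, -5), -3), -4) = Mul(Mul(0, -3), -4) = Mul(0, -4) = 0)
Pow(Add(u, D), 2) = Pow(Add(0, 37), 2) = Pow(37, 2) = 1369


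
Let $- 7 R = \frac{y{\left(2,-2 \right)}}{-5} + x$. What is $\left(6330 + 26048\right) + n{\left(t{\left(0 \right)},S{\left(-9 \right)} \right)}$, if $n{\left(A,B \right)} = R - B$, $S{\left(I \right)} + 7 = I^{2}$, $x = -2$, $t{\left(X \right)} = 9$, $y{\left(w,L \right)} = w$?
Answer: $\frac{1130652}{35} \approx 32304.0$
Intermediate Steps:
$R = \frac{12}{35}$ ($R = - \frac{\frac{2}{-5} - 2}{7} = - \frac{2 \left(- \frac{1}{5}\right) - 2}{7} = - \frac{- \frac{2}{5} - 2}{7} = \left(- \frac{1}{7}\right) \left(- \frac{12}{5}\right) = \frac{12}{35} \approx 0.34286$)
$S{\left(I \right)} = -7 + I^{2}$
$n{\left(A,B \right)} = \frac{12}{35} - B$
$\left(6330 + 26048\right) + n{\left(t{\left(0 \right)},S{\left(-9 \right)} \right)} = \left(6330 + 26048\right) + \left(\frac{12}{35} - \left(-7 + \left(-9\right)^{2}\right)\right) = 32378 + \left(\frac{12}{35} - \left(-7 + 81\right)\right) = 32378 + \left(\frac{12}{35} - 74\right) = 32378 - \frac{2578}{35} = \frac{1130652}{35}$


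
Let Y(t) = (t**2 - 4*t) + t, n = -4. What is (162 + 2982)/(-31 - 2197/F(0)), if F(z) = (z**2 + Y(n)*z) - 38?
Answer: 119472/1019 ≈ 117.24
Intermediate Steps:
Y(t) = t**2 - 3*t
F(z) = -38 + z**2 + 28*z (F(z) = (z**2 + (-4*(-3 - 4))*z) - 38 = (z**2 + (-4*(-7))*z) - 38 = (z**2 + 28*z) - 38 = -38 + z**2 + 28*z)
(162 + 2982)/(-31 - 2197/F(0)) = (162 + 2982)/(-31 - 2197/(-38 + 0**2 + 28*0)) = 3144/(-31 - 2197/(-38 + 0 + 0)) = 3144/(-31 - 2197/(-38)) = 3144/(-31 - 2197*(-1/38)) = 3144/(-31 + 2197/38) = 3144/(1019/38) = 3144*(38/1019) = 119472/1019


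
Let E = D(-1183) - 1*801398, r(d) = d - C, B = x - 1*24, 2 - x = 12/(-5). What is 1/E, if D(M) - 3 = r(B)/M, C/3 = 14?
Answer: -845/677178731 ≈ -1.2478e-6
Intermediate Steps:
C = 42 (C = 3*14 = 42)
x = 22/5 (x = 2 - 12/(-5) = 2 - 12*(-1)/5 = 2 - 1*(-12/5) = 2 + 12/5 = 22/5 ≈ 4.4000)
B = -98/5 (B = 22/5 - 1*24 = 22/5 - 24 = -98/5 ≈ -19.600)
r(d) = -42 + d (r(d) = d - 1*42 = d - 42 = -42 + d)
D(M) = 3 - 308/(5*M) (D(M) = 3 + (-42 - 98/5)/M = 3 - 308/(5*M))
E = -677178731/845 (E = (3 - 308/5/(-1183)) - 1*801398 = (3 - 308/5*(-1/1183)) - 801398 = (3 + 44/845) - 801398 = 2579/845 - 801398 = -677178731/845 ≈ -8.0140e+5)
1/E = 1/(-677178731/845) = -845/677178731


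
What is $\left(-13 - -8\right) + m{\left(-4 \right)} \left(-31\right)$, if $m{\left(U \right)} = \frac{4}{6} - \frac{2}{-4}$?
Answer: $- \frac{247}{6} \approx -41.167$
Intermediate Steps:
$m{\left(U \right)} = \frac{7}{6}$ ($m{\left(U \right)} = 4 \cdot \frac{1}{6} - - \frac{1}{2} = \frac{2}{3} + \frac{1}{2} = \frac{7}{6}$)
$\left(-13 - -8\right) + m{\left(-4 \right)} \left(-31\right) = \left(-13 - -8\right) + \frac{7}{6} \left(-31\right) = \left(-13 + 8\right) - \frac{217}{6} = -5 - \frac{217}{6} = - \frac{247}{6}$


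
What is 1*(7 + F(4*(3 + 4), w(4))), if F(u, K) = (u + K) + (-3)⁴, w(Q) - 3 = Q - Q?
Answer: 119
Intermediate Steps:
w(Q) = 3 (w(Q) = 3 + (Q - Q) = 3 + 0 = 3)
F(u, K) = 81 + K + u (F(u, K) = (K + u) + 81 = 81 + K + u)
1*(7 + F(4*(3 + 4), w(4))) = 1*(7 + (81 + 3 + 4*(3 + 4))) = 1*(7 + (81 + 3 + 4*7)) = 1*(7 + (81 + 3 + 28)) = 1*(7 + 112) = 1*119 = 119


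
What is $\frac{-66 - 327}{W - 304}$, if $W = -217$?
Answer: $\frac{393}{521} \approx 0.75432$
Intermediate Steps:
$\frac{-66 - 327}{W - 304} = \frac{-66 - 327}{-217 - 304} = - \frac{393}{-521} = \left(-393\right) \left(- \frac{1}{521}\right) = \frac{393}{521}$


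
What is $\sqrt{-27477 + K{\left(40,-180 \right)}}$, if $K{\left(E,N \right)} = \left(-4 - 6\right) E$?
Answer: $i \sqrt{27877} \approx 166.96 i$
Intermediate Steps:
$K{\left(E,N \right)} = - 10 E$
$\sqrt{-27477 + K{\left(40,-180 \right)}} = \sqrt{-27477 - 400} = \sqrt{-27877} = i \sqrt{27877}$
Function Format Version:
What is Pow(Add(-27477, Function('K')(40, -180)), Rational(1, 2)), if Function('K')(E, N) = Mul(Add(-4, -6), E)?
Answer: Mul(I, Pow(27877, Rational(1, 2))) ≈ Mul(166.96, I)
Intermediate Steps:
Function('K')(E, N) = Mul(-10, E)
Pow(Add(-27477, Function('K')(40, -180)), Rational(1, 2)) = Pow(Add(-27477, Mul(-10, 40)), Rational(1, 2)) = Pow(Add(-27477, -400), Rational(1, 2)) = Pow(-27877, Rational(1, 2)) = Mul(I, Pow(27877, Rational(1, 2)))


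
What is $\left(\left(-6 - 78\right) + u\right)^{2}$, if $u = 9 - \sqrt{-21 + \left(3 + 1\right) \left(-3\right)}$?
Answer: $\left(75 + i \sqrt{33}\right)^{2} \approx 5592.0 + 861.68 i$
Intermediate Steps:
$u = 9 - i \sqrt{33}$ ($u = 9 - \sqrt{-21 + 4 \left(-3\right)} = 9 - \sqrt{-21 - 12} = 9 - \sqrt{-33} = 9 - i \sqrt{33} \approx 9.0 - 5.7446 i$)
$\left(\left(-6 - 78\right) + u\right)^{2} = \left(\left(-6 - 78\right) + \left(9 - i \sqrt{33}\right)\right)^{2} = \left(-84 + \left(9 - i \sqrt{33}\right)\right)^{2} = \left(-75 - i \sqrt{33}\right)^{2}$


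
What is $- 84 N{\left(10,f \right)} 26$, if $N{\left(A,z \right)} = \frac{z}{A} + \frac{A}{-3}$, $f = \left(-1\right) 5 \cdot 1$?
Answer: $8372$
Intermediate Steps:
$f = -5$ ($f = \left(-5\right) 1 = -5$)
$N{\left(A,z \right)} = - \frac{A}{3} + \frac{z}{A}$ ($N{\left(A,z \right)} = \frac{z}{A} + A \left(- \frac{1}{3}\right) = \frac{z}{A} - \frac{A}{3} = - \frac{A}{3} + \frac{z}{A}$)
$- 84 N{\left(10,f \right)} 26 = - 84 \left(\left(- \frac{1}{3}\right) 10 - \frac{5}{10}\right) 26 = - 84 \left(- \frac{10}{3} - \frac{1}{2}\right) 26 = \left(-84\right) \left(- \frac{23}{6}\right) 26 = 322 \cdot 26 = 8372$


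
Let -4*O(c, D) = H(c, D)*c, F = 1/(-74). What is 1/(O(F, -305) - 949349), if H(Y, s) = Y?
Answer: -21904/20794540497 ≈ -1.0534e-6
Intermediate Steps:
F = -1/74 ≈ -0.013514
O(c, D) = -c**2/4 (O(c, D) = -c*c/4 = -c**2/4)
1/(O(F, -305) - 949349) = 1/(-(-1/74)**2/4 - 949349) = 1/(-1/4*1/5476 - 949349) = 1/(-1/21904 - 949349) = 1/(-20794540497/21904) = -21904/20794540497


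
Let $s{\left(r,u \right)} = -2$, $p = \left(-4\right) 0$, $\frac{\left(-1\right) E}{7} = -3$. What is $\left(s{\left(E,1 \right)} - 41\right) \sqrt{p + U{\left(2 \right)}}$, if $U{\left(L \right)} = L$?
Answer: $- 43 \sqrt{2} \approx -60.811$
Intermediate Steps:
$E = 21$ ($E = \left(-7\right) \left(-3\right) = 21$)
$p = 0$
$\left(s{\left(E,1 \right)} - 41\right) \sqrt{p + U{\left(2 \right)}} = \left(-2 - 41\right) \sqrt{0 + 2} = - 43 \sqrt{2}$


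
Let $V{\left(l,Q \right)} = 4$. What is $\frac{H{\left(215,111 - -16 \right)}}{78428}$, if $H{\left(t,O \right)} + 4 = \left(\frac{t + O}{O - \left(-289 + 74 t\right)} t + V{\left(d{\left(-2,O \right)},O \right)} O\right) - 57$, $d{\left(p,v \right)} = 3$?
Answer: $\frac{856536}{151895429} \approx 0.005639$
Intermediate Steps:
$H{\left(t,O \right)} = -61 + 4 O + \frac{t \left(O + t\right)}{289 + O - 74 t}$ ($H{\left(t,O \right)} = -4 - \left(57 - 4 O - \frac{t + O}{O - \left(-289 + 74 t\right)} t\right) = -4 - \left(57 - 4 O - \frac{O + t}{O - \left(-289 + 74 t\right)} t\right) = -4 - \left(57 - 4 O - \frac{O + t}{289 + O - 74 t} t\right) = -4 - \left(57 - 4 O - \frac{t \left(O + t\right)}{289 + O - 74 t}\right) = -4 + \left(-57 + 4 O + \frac{t \left(O + t\right)}{289 + O - 74 t}\right) = -61 + 4 O + \frac{t \left(O + t\right)}{289 + O - 74 t}$)
$\frac{H{\left(215,111 - -16 \right)}}{78428} = \frac{\frac{1}{289 + \left(111 - -16\right) - 15910} \left(-17629 + 215^{2} + 4 \left(111 - -16\right)^{2} + 1095 \left(111 - -16\right) + 4514 \cdot 215 - 295 \left(111 - -16\right) 215\right)}{78428} = \frac{-17629 + 46225 + 4 \left(111 + 16\right)^{2} + 1095 \left(111 + 16\right) + 970510 - 295 \left(111 + 16\right) 215}{289 + \left(111 + 16\right) - 15910} \cdot \frac{1}{78428} = \frac{-17629 + 46225 + 4 \cdot 127^{2} + 1095 \cdot 127 + 970510 - 37465 \cdot 215}{289 + 127 - 15910} \cdot \frac{1}{78428} = \frac{-17629 + 46225 + 4 \cdot 16129 + 139065 + 970510 - 8054975}{-15494} \cdot \frac{1}{78428} = - \frac{-17629 + 46225 + 64516 + 139065 + 970510 - 8054975}{15494} \cdot \frac{1}{78428} = \left(- \frac{1}{15494}\right) \left(-6852288\right) \frac{1}{78428} = \frac{3426144}{7747} \cdot \frac{1}{78428} = \frac{856536}{151895429}$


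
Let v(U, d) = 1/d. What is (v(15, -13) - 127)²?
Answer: 2729104/169 ≈ 16149.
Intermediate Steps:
(v(15, -13) - 127)² = (1/(-13) - 127)² = (-1/13 - 127)² = (-1652/13)² = 2729104/169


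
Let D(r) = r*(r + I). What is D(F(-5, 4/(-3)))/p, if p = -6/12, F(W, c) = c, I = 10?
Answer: 208/9 ≈ 23.111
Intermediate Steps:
p = -½ (p = -6*1/12 = -½ ≈ -0.50000)
D(r) = r*(10 + r) (D(r) = r*(r + 10) = r*(10 + r))
D(F(-5, 4/(-3)))/p = ((4/(-3))*(10 + 4/(-3)))/(-½) = ((4*(-⅓))*(10 + 4*(-⅓)))*(-2) = -4*(10 - 4/3)/3*(-2) = -4/3*26/3*(-2) = -104/9*(-2) = 208/9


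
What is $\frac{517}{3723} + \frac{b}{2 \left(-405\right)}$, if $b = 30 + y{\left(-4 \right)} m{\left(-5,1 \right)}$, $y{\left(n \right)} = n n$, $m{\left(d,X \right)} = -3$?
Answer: $\frac{8996}{55845} \approx 0.16109$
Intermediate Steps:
$y{\left(n \right)} = n^{2}$
$b = -18$ ($b = 30 + \left(-4\right)^{2} \left(-3\right) = 30 + 16 \left(-3\right) = 30 - 48 = -18$)
$\frac{517}{3723} + \frac{b}{2 \left(-405\right)} = \frac{517}{3723} - \frac{18}{2 \left(-405\right)} = 517 \cdot \frac{1}{3723} - \frac{18}{-810} = \frac{517}{3723} - - \frac{1}{45} = \frac{517}{3723} + \frac{1}{45} = \frac{8996}{55845}$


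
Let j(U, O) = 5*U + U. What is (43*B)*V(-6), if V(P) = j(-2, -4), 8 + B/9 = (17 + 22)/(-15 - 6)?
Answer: 320436/7 ≈ 45777.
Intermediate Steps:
B = -621/7 (B = -72 + 9*((17 + 22)/(-15 - 6)) = -72 + 9*(39/(-21)) = -72 + 9*(39*(-1/21)) = -72 + 9*(-13/7) = -72 - 117/7 = -621/7 ≈ -88.714)
j(U, O) = 6*U
V(P) = -12 (V(P) = 6*(-2) = -12)
(43*B)*V(-6) = (43*(-621/7))*(-12) = -26703/7*(-12) = 320436/7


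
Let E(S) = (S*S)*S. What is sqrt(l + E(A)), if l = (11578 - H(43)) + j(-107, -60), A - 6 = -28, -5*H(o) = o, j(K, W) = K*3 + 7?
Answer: 3*sqrt(1735)/5 ≈ 24.992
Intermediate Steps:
j(K, W) = 7 + 3*K (j(K, W) = 3*K + 7 = 7 + 3*K)
H(o) = -o/5
A = -22 (A = 6 - 28 = -22)
E(S) = S**3 (E(S) = S**2*S = S**3)
l = 56363/5 (l = (11578 - (-1)*43/5) + (7 + 3*(-107)) = (11578 - 1*(-43/5)) + (7 - 321) = (11578 + 43/5) - 314 = 57933/5 - 314 = 56363/5 ≈ 11273.)
sqrt(l + E(A)) = sqrt(56363/5 + (-22)**3) = sqrt(56363/5 - 10648) = sqrt(3123/5) = 3*sqrt(1735)/5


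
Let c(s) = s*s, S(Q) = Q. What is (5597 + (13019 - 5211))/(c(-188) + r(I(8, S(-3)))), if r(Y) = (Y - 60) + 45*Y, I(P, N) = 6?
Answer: 383/1016 ≈ 0.37697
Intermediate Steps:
c(s) = s²
r(Y) = -60 + 46*Y (r(Y) = (-60 + Y) + 45*Y = -60 + 46*Y)
(5597 + (13019 - 5211))/(c(-188) + r(I(8, S(-3)))) = (5597 + (13019 - 5211))/((-188)² + (-60 + 46*6)) = (5597 + 7808)/(35344 + (-60 + 276)) = 13405/(35344 + 216) = 13405/35560 = 13405*(1/35560) = 383/1016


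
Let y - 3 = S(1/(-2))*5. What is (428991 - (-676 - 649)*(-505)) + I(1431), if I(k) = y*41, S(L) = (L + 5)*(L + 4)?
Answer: -947129/4 ≈ -2.3678e+5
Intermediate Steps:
S(L) = (4 + L)*(5 + L) (S(L) = (5 + L)*(4 + L) = (4 + L)*(5 + L))
y = 327/4 (y = 3 + (20 + (1/(-2))² + 9/(-2))*5 = 3 + (20 + (-½)² + 9*(-½))*5 = 3 + (20 + ¼ - 9/2)*5 = 3 + (63/4)*5 = 3 + 315/4 = 327/4 ≈ 81.750)
I(k) = 13407/4 (I(k) = (327/4)*41 = 13407/4)
(428991 - (-676 - 649)*(-505)) + I(1431) = (428991 - (-676 - 649)*(-505)) + 13407/4 = (428991 - (-1325)*(-505)) + 13407/4 = (428991 - 1*669125) + 13407/4 = (428991 - 669125) + 13407/4 = -240134 + 13407/4 = -947129/4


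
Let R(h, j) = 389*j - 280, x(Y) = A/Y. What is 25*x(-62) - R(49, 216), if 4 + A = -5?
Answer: -5191903/62 ≈ -83740.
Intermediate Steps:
A = -9 (A = -4 - 5 = -9)
x(Y) = -9/Y
R(h, j) = -280 + 389*j
25*x(-62) - R(49, 216) = 25*(-9/(-62)) - (-280 + 389*216) = 25*(-9*(-1/62)) - (-280 + 84024) = 25*(9/62) - 1*83744 = 225/62 - 83744 = -5191903/62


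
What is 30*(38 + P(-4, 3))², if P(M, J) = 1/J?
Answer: 132250/3 ≈ 44083.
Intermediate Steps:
30*(38 + P(-4, 3))² = 30*(38 + 1/3)² = 30*(38 + ⅓)² = 30*(115/3)² = 30*(13225/9) = 132250/3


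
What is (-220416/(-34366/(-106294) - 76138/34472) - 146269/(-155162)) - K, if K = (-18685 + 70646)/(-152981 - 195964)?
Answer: 2186425865422893311361113/18701935213670129190 ≈ 1.1691e+5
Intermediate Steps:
K = -51961/348945 (K = 51961/(-348945) = 51961*(-1/348945) = -51961/348945 ≈ -0.14891)
(-220416/(-34366/(-106294) - 76138/34472) - 146269/(-155162)) - K = (-220416/(-34366/(-106294) - 76138/34472) - 146269/(-155162)) - 1*(-51961/348945) = (-220416/(-34366*(-1/106294) - 76138*1/34472) - 146269*(-1/155162)) + 51961/348945 = (-220416/(17183/53147 - 38069/17236) + 146269/155162) + 51961/348945 = (-220416/(-1727086955/916041692) + 146269/155162) + 51961/348945 = (-220416*(-916041692/1727086955) + 146269/155162) + 51961/348945 = (201910245583872/1727086955 + 146269/155162) + 51961/348945 = 31329050144566568159/267978266111710 + 51961/348945 = 2186425865422893311361113/18701935213670129190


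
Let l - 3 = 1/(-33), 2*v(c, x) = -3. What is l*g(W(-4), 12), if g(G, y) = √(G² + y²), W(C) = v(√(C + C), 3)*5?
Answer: 49*√89/11 ≈ 42.024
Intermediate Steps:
v(c, x) = -3/2 (v(c, x) = (½)*(-3) = -3/2)
W(C) = -15/2 (W(C) = -3/2*5 = -15/2)
l = 98/33 (l = 3 + 1/(-33) = 3 - 1/33 = 98/33 ≈ 2.9697)
l*g(W(-4), 12) = 98*√((-15/2)² + 12²)/33 = 98*√(225/4 + 144)/33 = 98*√(801/4)/33 = 98*(3*√89/2)/33 = 49*√89/11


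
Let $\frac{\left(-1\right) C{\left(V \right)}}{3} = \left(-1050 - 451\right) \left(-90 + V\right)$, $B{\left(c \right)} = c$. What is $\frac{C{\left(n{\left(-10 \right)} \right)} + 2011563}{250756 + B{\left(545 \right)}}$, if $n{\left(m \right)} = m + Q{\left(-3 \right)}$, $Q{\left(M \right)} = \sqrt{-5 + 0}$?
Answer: $\frac{520421}{83767} + \frac{1501 i \sqrt{5}}{83767} \approx 6.2127 + 0.040068 i$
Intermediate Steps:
$Q{\left(M \right)} = i \sqrt{5}$ ($Q{\left(M \right)} = \sqrt{-5} = i \sqrt{5}$)
$n{\left(m \right)} = m + i \sqrt{5}$
$C{\left(V \right)} = -405270 + 4503 V$ ($C{\left(V \right)} = - 3 \left(-1050 - 451\right) \left(-90 + V\right) = - 3 \left(- 1501 \left(-90 + V\right)\right) = - 3 \left(135090 - 1501 V\right) = -405270 + 4503 V$)
$\frac{C{\left(n{\left(-10 \right)} \right)} + 2011563}{250756 + B{\left(545 \right)}} = \frac{\left(-405270 + 4503 \left(-10 + i \sqrt{5}\right)\right) + 2011563}{250756 + 545} = \frac{\left(-405270 - \left(45030 - 4503 i \sqrt{5}\right)\right) + 2011563}{251301} = \left(\left(-450300 + 4503 i \sqrt{5}\right) + 2011563\right) \frac{1}{251301} = \left(1561263 + 4503 i \sqrt{5}\right) \frac{1}{251301} = \frac{520421}{83767} + \frac{1501 i \sqrt{5}}{83767}$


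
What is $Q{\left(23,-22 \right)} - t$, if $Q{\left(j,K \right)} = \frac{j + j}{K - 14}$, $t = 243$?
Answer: $- \frac{4397}{18} \approx -244.28$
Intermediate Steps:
$Q{\left(j,K \right)} = \frac{2 j}{-14 + K}$
$Q{\left(23,-22 \right)} - t = 2 \cdot 23 \frac{1}{-14 - 22} - 243 = 2 \cdot 23 \frac{1}{-36} - 243 = 2 \cdot 23 \left(- \frac{1}{36}\right) - 243 = - \frac{23}{18} - 243 = - \frac{4397}{18}$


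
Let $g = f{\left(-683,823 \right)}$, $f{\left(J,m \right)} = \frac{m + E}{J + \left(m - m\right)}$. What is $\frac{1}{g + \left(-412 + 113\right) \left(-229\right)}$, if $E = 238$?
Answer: $\frac{683}{46764632} \approx 1.4605 \cdot 10^{-5}$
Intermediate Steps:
$f{\left(J,m \right)} = \frac{238 + m}{J}$ ($f{\left(J,m \right)} = \frac{m + 238}{J + \left(m - m\right)} = \frac{238 + m}{J + 0} = \frac{238 + m}{J}$)
$g = - \frac{1061}{683}$ ($g = \frac{238 + 823}{-683} = \left(- \frac{1}{683}\right) 1061 = - \frac{1061}{683} \approx -1.5534$)
$\frac{1}{g + \left(-412 + 113\right) \left(-229\right)} = \frac{1}{- \frac{1061}{683} + \left(-412 + 113\right) \left(-229\right)} = \frac{1}{- \frac{1061}{683} - -68471} = \frac{1}{- \frac{1061}{683} + 68471} = \frac{1}{\frac{46764632}{683}} = \frac{683}{46764632}$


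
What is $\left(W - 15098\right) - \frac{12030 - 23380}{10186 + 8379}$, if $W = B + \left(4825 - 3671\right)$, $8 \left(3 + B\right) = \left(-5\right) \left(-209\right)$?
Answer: $- \frac{410383443}{29704} \approx -13816.0$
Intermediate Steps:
$B = \frac{1021}{8}$ ($B = -3 + \frac{\left(-5\right) \left(-209\right)}{8} = -3 + \frac{1}{8} \cdot 1045 = -3 + \frac{1045}{8} = \frac{1021}{8} \approx 127.63$)
$W = \frac{10253}{8}$ ($W = \frac{1021}{8} + \left(4825 - 3671\right) = \frac{1021}{8} + 1154 = \frac{10253}{8} \approx 1281.6$)
$\left(W - 15098\right) - \frac{12030 - 23380}{10186 + 8379} = \left(\frac{10253}{8} - 15098\right) - \frac{12030 - 23380}{10186 + 8379} = - \frac{110531}{8} - - \frac{11350}{18565} = - \frac{110531}{8} - \left(-11350\right) \frac{1}{18565} = - \frac{110531}{8} - - \frac{2270}{3713} = - \frac{110531}{8} + \frac{2270}{3713} = - \frac{410383443}{29704}$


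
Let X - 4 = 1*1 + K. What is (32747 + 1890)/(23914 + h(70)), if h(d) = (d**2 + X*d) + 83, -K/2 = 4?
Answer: 34637/28687 ≈ 1.2074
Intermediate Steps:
K = -8 (K = -2*4 = -8)
X = -3 (X = 4 + (1*1 - 8) = 4 + (1 - 8) = 4 - 7 = -3)
h(d) = 83 + d**2 - 3*d (h(d) = (d**2 - 3*d) + 83 = 83 + d**2 - 3*d)
(32747 + 1890)/(23914 + h(70)) = (32747 + 1890)/(23914 + (83 + 70**2 - 3*70)) = 34637/(23914 + (83 + 4900 - 210)) = 34637/(23914 + 4773) = 34637/28687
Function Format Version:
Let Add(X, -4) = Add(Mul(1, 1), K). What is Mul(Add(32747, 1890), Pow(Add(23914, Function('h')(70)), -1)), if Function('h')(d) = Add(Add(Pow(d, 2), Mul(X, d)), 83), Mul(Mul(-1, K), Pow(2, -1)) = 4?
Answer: Rational(34637, 28687) ≈ 1.2074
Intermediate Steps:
K = -8 (K = Mul(-2, 4) = -8)
X = -3 (X = Add(4, Add(Mul(1, 1), -8)) = Add(4, Add(1, -8)) = Add(4, -7) = -3)
Function('h')(d) = Add(83, Pow(d, 2), Mul(-3, d)) (Function('h')(d) = Add(Add(Pow(d, 2), Mul(-3, d)), 83) = Add(83, Pow(d, 2), Mul(-3, d)))
Mul(Add(32747, 1890), Pow(Add(23914, Function('h')(70)), -1)) = Mul(Add(32747, 1890), Pow(Add(23914, Add(83, Pow(70, 2), Mul(-3, 70))), -1)) = Mul(34637, Pow(Add(23914, Add(83, 4900, -210)), -1)) = Mul(34637, Pow(Add(23914, 4773), -1)) = Mul(34637, Pow(28687, -1)) = Mul(34637, Rational(1, 28687)) = Rational(34637, 28687)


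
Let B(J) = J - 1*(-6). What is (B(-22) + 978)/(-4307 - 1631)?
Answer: -481/2969 ≈ -0.16201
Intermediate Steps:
B(J) = 6 + J (B(J) = J + 6 = 6 + J)
(B(-22) + 978)/(-4307 - 1631) = ((6 - 22) + 978)/(-4307 - 1631) = (-16 + 978)/(-5938) = 962*(-1/5938) = -481/2969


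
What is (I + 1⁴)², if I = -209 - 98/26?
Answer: 7579009/169 ≈ 44846.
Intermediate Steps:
I = -2766/13 (I = -209 - 98/26 = -209 - 1*49/13 = -209 - 49/13 = -2766/13 ≈ -212.77)
(I + 1⁴)² = (-2766/13 + 1⁴)² = (-2766/13 + 1)² = (-2753/13)² = 7579009/169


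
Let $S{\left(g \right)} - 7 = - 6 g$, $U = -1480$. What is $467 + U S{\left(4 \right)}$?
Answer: $25627$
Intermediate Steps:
$S{\left(g \right)} = 7 - 6 g$
$467 + U S{\left(4 \right)} = 467 - 1480 \left(7 - 24\right) = 467 - -25160 = 467 + 25160 = 25627$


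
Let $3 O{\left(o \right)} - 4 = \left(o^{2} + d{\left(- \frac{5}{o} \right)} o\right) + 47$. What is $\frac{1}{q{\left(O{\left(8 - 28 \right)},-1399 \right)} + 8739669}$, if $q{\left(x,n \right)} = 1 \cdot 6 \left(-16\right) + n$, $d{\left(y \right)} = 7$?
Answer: $\frac{1}{8738174} \approx 1.1444 \cdot 10^{-7}$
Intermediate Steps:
$O{\left(o \right)} = 17 + \frac{o^{2}}{3} + \frac{7 o}{3}$ ($O{\left(o \right)} = \frac{4}{3} + \frac{\left(o^{2} + 7 o\right) + 47}{3} = \frac{4}{3} + \frac{47 + o^{2} + 7 o}{3} = \frac{4}{3} + \left(\frac{47}{3} + \frac{o^{2}}{3} + \frac{7 o}{3}\right) = 17 + \frac{o^{2}}{3} + \frac{7 o}{3}$)
$q{\left(x,n \right)} = -96 + n$ ($q{\left(x,n \right)} = 6 \left(-16\right) + n = -96 + n$)
$\frac{1}{q{\left(O{\left(8 - 28 \right)},-1399 \right)} + 8739669} = \frac{1}{\left(-96 - 1399\right) + 8739669} = \frac{1}{-1495 + 8739669} = \frac{1}{8738174}$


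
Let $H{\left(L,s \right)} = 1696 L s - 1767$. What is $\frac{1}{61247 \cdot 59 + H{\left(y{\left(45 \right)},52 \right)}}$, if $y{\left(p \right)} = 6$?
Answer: $\frac{1}{4140958} \approx 2.4149 \cdot 10^{-7}$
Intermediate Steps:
$H{\left(L,s \right)} = -1767 + 1696 L s$ ($H{\left(L,s \right)} = 1696 L s - 1767 = -1767 + 1696 L s$)
$\frac{1}{61247 \cdot 59 + H{\left(y{\left(45 \right)},52 \right)}} = \frac{1}{61247 \cdot 59 - \left(1767 - 529152\right)} = \frac{1}{3613573 + \left(-1767 + 529152\right)} = \frac{1}{3613573 + 527385} = \frac{1}{4140958}$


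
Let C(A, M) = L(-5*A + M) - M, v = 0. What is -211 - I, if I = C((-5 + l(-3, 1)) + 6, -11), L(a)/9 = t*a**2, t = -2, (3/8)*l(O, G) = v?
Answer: 4386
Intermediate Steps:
l(O, G) = 0 (l(O, G) = (8/3)*0 = 0)
L(a) = -18*a**2 (L(a) = 9*(-2*a**2) = -18*a**2)
C(A, M) = -M - 18*(M - 5*A)**2 (C(A, M) = -18*(-5*A + M)**2 - M = -18*(M - 5*A)**2 - M = -M - 18*(M - 5*A)**2)
I = -4597 (I = -1*(-11) - 18*(-1*(-11) + 5*((-5 + 0) + 6))**2 = 11 - 18*(11 + 5*(-5 + 6))**2 = 11 - 18*(11 + 5*1)**2 = 11 - 18*(11 + 5)**2 = 11 - 18*16**2 = 11 - 18*256 = 11 - 4608 = -4597)
-211 - I = -211 - 1*(-4597) = -211 + 4597 = 4386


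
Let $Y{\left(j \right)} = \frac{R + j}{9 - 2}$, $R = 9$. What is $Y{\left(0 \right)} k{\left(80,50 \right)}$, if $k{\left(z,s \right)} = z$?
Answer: $\frac{720}{7} \approx 102.86$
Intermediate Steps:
$Y{\left(j \right)} = \frac{9}{7} + \frac{j}{7}$ ($Y{\left(j \right)} = \frac{9 + j}{9 - 2} = \frac{9 + j}{7} = \left(9 + j\right) \frac{1}{7} = \frac{9}{7} + \frac{j}{7}$)
$Y{\left(0 \right)} k{\left(80,50 \right)} = \left(\frac{9}{7} + \frac{1}{7} \cdot 0\right) 80 = \left(\frac{9}{7} + 0\right) 80 = \frac{9}{7} \cdot 80 = \frac{720}{7}$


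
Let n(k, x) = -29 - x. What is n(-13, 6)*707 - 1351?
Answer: -26096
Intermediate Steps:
n(-13, 6)*707 - 1351 = (-29 - 1*6)*707 - 1351 = (-29 - 6)*707 - 1351 = -35*707 - 1351 = -24745 - 1351 = -26096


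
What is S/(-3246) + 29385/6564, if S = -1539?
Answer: 5860317/1183708 ≈ 4.9508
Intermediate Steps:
S/(-3246) + 29385/6564 = -1539/(-3246) + 29385/6564 = -1539*(-1/3246) + 29385*(1/6564) = 513/1082 + 9795/2188 = 5860317/1183708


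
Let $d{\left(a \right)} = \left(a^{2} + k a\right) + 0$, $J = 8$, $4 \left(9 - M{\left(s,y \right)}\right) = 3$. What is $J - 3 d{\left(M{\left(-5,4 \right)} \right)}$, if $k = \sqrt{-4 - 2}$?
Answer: $- \frac{3139}{16} - \frac{99 i \sqrt{6}}{4} \approx -196.19 - 60.625 i$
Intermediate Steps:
$M{\left(s,y \right)} = \frac{33}{4}$ ($M{\left(s,y \right)} = 9 - \frac{3}{4} = \frac{33}{4}$)
$k = i \sqrt{6}$ ($k = \sqrt{-6} = i \sqrt{6} \approx 2.4495 i$)
$d{\left(a \right)} = a^{2} + i a \sqrt{6}$ ($d{\left(a \right)} = \left(a^{2} + i \sqrt{6} a\right) + 0 = \left(a^{2} + i a \sqrt{6}\right) + 0 = a^{2} + i a \sqrt{6}$)
$J - 3 d{\left(M{\left(-5,4 \right)} \right)} = 8 - 3 \frac{33 \left(\frac{33}{4} + i \sqrt{6}\right)}{4} = 8 - 3 \left(\frac{1089}{16} + \frac{33 i \sqrt{6}}{4}\right) = 8 - \left(\frac{3267}{16} + \frac{99 i \sqrt{6}}{4}\right) = - \frac{3139}{16} - \frac{99 i \sqrt{6}}{4}$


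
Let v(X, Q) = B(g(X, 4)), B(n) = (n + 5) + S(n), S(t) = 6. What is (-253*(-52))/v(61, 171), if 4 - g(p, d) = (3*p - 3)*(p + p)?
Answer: -1196/1995 ≈ -0.59950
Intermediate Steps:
g(p, d) = 4 - 2*p*(-3 + 3*p) (g(p, d) = 4 - (3*p - 3)*(p + p) = 4 - (-3 + 3*p)*2*p = 4 - 2*p*(-3 + 3*p))
B(n) = 11 + n (B(n) = (n + 5) + 6 = (5 + n) + 6 = 11 + n)
v(X, Q) = 15 - 6*X**2 + 6*X (v(X, Q) = 11 + (4 - 6*X**2 + 6*X) = 15 - 6*X**2 + 6*X)
(-253*(-52))/v(61, 171) = (-253*(-52))/(15 - 6*61**2 + 6*61) = 13156/(15 - 6*3721 + 366) = 13156/(15 - 22326 + 366) = 13156/(-21945) = 13156*(-1/21945) = -1196/1995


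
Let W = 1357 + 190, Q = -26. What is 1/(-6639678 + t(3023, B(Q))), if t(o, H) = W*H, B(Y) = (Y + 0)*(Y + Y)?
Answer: -1/4548134 ≈ -2.1987e-7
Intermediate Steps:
W = 1547
B(Y) = 2*Y² (B(Y) = Y*(2*Y) = 2*Y²)
t(o, H) = 1547*H
1/(-6639678 + t(3023, B(Q))) = 1/(-6639678 + 1547*(2*(-26)²)) = 1/(-6639678 + 1547*(2*676)) = 1/(-6639678 + 1547*1352) = 1/(-6639678 + 2091544) = 1/(-4548134) = -1/4548134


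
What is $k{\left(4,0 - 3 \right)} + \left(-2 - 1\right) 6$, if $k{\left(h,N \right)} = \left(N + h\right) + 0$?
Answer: $-17$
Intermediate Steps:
$k{\left(h,N \right)} = N + h$
$k{\left(4,0 - 3 \right)} + \left(-2 - 1\right) 6 = \left(\left(0 - 3\right) + 4\right) + \left(-2 - 1\right) 6 = \left(-3 + 4\right) + \left(-2 - 1\right) 6 = 1 - 18 = -17$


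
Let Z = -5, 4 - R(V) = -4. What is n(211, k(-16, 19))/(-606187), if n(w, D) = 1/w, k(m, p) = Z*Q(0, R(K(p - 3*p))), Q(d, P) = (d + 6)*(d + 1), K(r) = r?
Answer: -1/127905457 ≈ -7.8183e-9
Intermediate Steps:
R(V) = 8 (R(V) = 4 - 1*(-4) = 4 + 4 = 8)
Q(d, P) = (1 + d)*(6 + d) (Q(d, P) = (6 + d)*(1 + d) = (1 + d)*(6 + d))
k(m, p) = -30 (k(m, p) = -5*(6 + 0**2 + 7*0) = -5*(6 + 0 + 0) = -5*6 = -30)
n(211, k(-16, 19))/(-606187) = 1/(211*(-606187)) = (1/211)*(-1/606187) = -1/127905457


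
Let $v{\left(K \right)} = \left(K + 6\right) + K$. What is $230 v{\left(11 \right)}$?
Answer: $6440$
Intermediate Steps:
$v{\left(K \right)} = 6 + 2 K$ ($v{\left(K \right)} = \left(6 + K\right) + K = 6 + 2 K$)
$230 v{\left(11 \right)} = 230 \left(6 + 2 \cdot 11\right) = 230 \left(6 + 22\right) = 230 \cdot 28 = 6440$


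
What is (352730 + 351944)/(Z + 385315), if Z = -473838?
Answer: -704674/88523 ≈ -7.9604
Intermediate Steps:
(352730 + 351944)/(Z + 385315) = (352730 + 351944)/(-473838 + 385315) = 704674/(-88523) = 704674*(-1/88523) = -704674/88523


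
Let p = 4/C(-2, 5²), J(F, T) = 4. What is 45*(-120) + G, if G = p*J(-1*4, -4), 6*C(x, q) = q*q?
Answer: -3374904/625 ≈ -5399.8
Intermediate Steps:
C(x, q) = q²/6 (C(x, q) = (q*q)/6 = q²/6)
p = 24/625 (p = 4/(((5²)²/6)) = 4/(((⅙)*25²)) = 4/(((⅙)*625)) = 4/(625/6) = 4*(6/625) = 24/625 ≈ 0.038400)
G = 96/625 (G = (24/625)*4 = 96/625 ≈ 0.15360)
45*(-120) + G = 45*(-120) + 96/625 = -5400 + 96/625 = -3374904/625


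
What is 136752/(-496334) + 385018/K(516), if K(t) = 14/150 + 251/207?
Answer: 247232190648021/838556293 ≈ 2.9483e+5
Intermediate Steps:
K(t) = 6758/5175 (K(t) = 14*(1/150) + 251*(1/207) = 7/75 + 251/207 = 6758/5175)
136752/(-496334) + 385018/K(516) = 136752/(-496334) + 385018/(6758/5175) = 136752*(-1/496334) + 385018*(5175/6758) = -68376/248167 + 996234075/3379 = 247232190648021/838556293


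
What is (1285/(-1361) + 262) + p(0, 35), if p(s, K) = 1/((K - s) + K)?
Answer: 24872151/95270 ≈ 261.07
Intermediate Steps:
p(s, K) = 1/(-s + 2*K)
(1285/(-1361) + 262) + p(0, 35) = (1285/(-1361) + 262) + 1/(-1*0 + 2*35) = (1285*(-1/1361) + 262) + 1/(0 + 70) = (-1285/1361 + 262) + 1/70 = 355297/1361 + 1/70 = 24872151/95270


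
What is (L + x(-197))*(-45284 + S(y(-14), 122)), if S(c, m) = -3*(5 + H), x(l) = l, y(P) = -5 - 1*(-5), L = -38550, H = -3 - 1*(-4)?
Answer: 1755316594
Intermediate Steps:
H = 1 (H = -3 + 4 = 1)
y(P) = 0 (y(P) = -5 + 5 = 0)
S(c, m) = -18 (S(c, m) = -3*(5 + 1) = -3*6 = -18)
(L + x(-197))*(-45284 + S(y(-14), 122)) = (-38550 - 197)*(-45284 - 18) = -38747*(-45302) = 1755316594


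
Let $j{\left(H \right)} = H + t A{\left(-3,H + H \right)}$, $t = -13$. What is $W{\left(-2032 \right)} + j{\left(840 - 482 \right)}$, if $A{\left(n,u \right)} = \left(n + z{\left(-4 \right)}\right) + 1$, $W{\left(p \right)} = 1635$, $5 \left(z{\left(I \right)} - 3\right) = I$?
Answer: $\frac{9952}{5} \approx 1990.4$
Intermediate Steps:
$z{\left(I \right)} = 3 + \frac{I}{5}$
$A{\left(n,u \right)} = \frac{16}{5} + n$ ($A{\left(n,u \right)} = \left(n + \left(3 + \frac{1}{5} \left(-4\right)\right)\right) + 1 = \left(n + \left(3 - \frac{4}{5}\right)\right) + 1 = \left(n + \frac{11}{5}\right) + 1 = \left(\frac{11}{5} + n\right) + 1 = \frac{16}{5} + n$)
$j{\left(H \right)} = - \frac{13}{5} + H$ ($j{\left(H \right)} = H - 13 \left(\frac{16}{5} - 3\right) = H - \frac{13}{5} = - \frac{13}{5} + H$)
$W{\left(-2032 \right)} + j{\left(840 - 482 \right)} = 1635 + \left(- \frac{13}{5} + \left(840 - 482\right)\right) = 1635 + \left(- \frac{13}{5} + 358\right) = 1635 + \frac{1777}{5} = \frac{9952}{5}$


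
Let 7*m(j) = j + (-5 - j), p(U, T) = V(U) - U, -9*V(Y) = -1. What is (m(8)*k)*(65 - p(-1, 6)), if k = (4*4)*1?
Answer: -46000/63 ≈ -730.16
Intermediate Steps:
V(Y) = ⅑ (V(Y) = -⅑*(-1) = ⅑)
p(U, T) = ⅑ - U
k = 16 (k = 16*1 = 16)
m(j) = -5/7 (m(j) = (j + (-5 - j))/7 = (⅐)*(-5) = -5/7)
(m(8)*k)*(65 - p(-1, 6)) = (-5/7*16)*(65 - (⅑ - 1*(-1))) = -80*(65 - (⅑ + 1))/7 = -80*(65 - 1*10/9)/7 = -80*(65 - 10/9)/7 = -80/7*575/9 = -46000/63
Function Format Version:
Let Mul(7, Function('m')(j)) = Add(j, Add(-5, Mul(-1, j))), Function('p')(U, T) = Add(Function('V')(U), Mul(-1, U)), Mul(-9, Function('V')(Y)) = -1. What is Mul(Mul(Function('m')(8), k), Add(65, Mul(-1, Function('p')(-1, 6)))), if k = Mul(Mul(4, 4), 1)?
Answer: Rational(-46000, 63) ≈ -730.16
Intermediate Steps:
Function('V')(Y) = Rational(1, 9) (Function('V')(Y) = Mul(Rational(-1, 9), -1) = Rational(1, 9))
Function('p')(U, T) = Add(Rational(1, 9), Mul(-1, U))
k = 16 (k = Mul(16, 1) = 16)
Function('m')(j) = Rational(-5, 7) (Function('m')(j) = Mul(Rational(1, 7), Add(j, Add(-5, Mul(-1, j)))) = Mul(Rational(1, 7), -5) = Rational(-5, 7))
Mul(Mul(Function('m')(8), k), Add(65, Mul(-1, Function('p')(-1, 6)))) = Mul(Mul(Rational(-5, 7), 16), Add(65, Mul(-1, Add(Rational(1, 9), Mul(-1, -1))))) = Mul(Rational(-80, 7), Add(65, Mul(-1, Add(Rational(1, 9), 1)))) = Mul(Rational(-80, 7), Add(65, Mul(-1, Rational(10, 9)))) = Mul(Rational(-80, 7), Add(65, Rational(-10, 9))) = Mul(Rational(-80, 7), Rational(575, 9)) = Rational(-46000, 63)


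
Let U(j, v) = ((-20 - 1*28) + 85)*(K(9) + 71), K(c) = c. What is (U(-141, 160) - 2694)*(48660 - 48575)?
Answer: 22610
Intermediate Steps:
U(j, v) = 2960 (U(j, v) = ((-20 - 1*28) + 85)*(9 + 71) = ((-20 - 28) + 85)*80 = (-48 + 85)*80 = 37*80 = 2960)
(U(-141, 160) - 2694)*(48660 - 48575) = (2960 - 2694)*(48660 - 48575) = 266*85 = 22610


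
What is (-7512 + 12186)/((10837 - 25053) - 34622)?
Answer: -2337/24419 ≈ -0.095704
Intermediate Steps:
(-7512 + 12186)/((10837 - 25053) - 34622) = 4674/(-14216 - 34622) = 4674/(-48838) = 4674*(-1/48838) = -2337/24419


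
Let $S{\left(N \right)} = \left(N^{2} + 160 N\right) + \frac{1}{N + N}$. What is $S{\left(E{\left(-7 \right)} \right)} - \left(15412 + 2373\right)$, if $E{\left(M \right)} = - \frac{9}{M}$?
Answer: $- \frac{15503129}{882} \approx -17577.0$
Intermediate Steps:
$S{\left(N \right)} = N^{2} + \frac{1}{2 N} + 160 N$ ($S{\left(N \right)} = \left(N^{2} + 160 N\right) + \frac{1}{2 N} = N^{2} + \frac{1}{2 N} + 160 N$)
$S{\left(E{\left(-7 \right)} \right)} - \left(15412 + 2373\right) = \left(\left(- \frac{9}{-7}\right)^{2} + \frac{1}{2 \left(- \frac{9}{-7}\right)} + 160 \left(- \frac{9}{-7}\right)\right) - \left(15412 + 2373\right) = \left(\left(\left(-9\right) \left(- \frac{1}{7}\right)\right)^{2} + \frac{1}{2 \left(\left(-9\right) \left(- \frac{1}{7}\right)\right)} + 160 \left(\left(-9\right) \left(- \frac{1}{7}\right)\right)\right) - 17785 = \left(\left(\frac{9}{7}\right)^{2} + \frac{1}{2 \cdot \frac{9}{7}} + 160 \cdot \frac{9}{7}\right) - 17785 = \left(\frac{81}{49} + \frac{1}{2} \cdot \frac{7}{9} + \frac{1440}{7}\right) - 17785 = \left(\frac{81}{49} + \frac{7}{18} + \frac{1440}{7}\right) - 17785 = \frac{183241}{882} - 17785 = - \frac{15503129}{882}$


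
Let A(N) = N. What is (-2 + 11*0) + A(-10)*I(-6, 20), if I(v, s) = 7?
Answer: -72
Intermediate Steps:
(-2 + 11*0) + A(-10)*I(-6, 20) = (-2 + 11*0) - 10*7 = (-2 + 0) - 70 = -2 - 70 = -72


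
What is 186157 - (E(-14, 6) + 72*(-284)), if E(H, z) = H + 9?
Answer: 206610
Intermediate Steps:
E(H, z) = 9 + H
186157 - (E(-14, 6) + 72*(-284)) = 186157 - ((9 - 14) + 72*(-284)) = 186157 - (-5 - 20448) = 186157 - 1*(-20453) = 186157 + 20453 = 206610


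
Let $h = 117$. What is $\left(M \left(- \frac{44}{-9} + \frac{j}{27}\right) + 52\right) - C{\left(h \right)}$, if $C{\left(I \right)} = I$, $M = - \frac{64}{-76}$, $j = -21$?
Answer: $- \frac{10523}{171} \approx -61.538$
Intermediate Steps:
$M = \frac{16}{19}$ ($M = \left(-64\right) \left(- \frac{1}{76}\right) = \frac{16}{19} \approx 0.8421$)
$\left(M \left(- \frac{44}{-9} + \frac{j}{27}\right) + 52\right) - C{\left(h \right)} = \left(\frac{16 \left(- \frac{44}{-9} - \frac{21}{27}\right)}{19} + 52\right) - 117 = \left(\frac{16 \left(\left(-44\right) \left(- \frac{1}{9}\right) - \frac{7}{9}\right)}{19} + 52\right) - 117 = \left(\frac{16 \left(\frac{44}{9} - \frac{7}{9}\right)}{19} + 52\right) - 117 = \left(\frac{16}{19} \cdot \frac{37}{9} + 52\right) - 117 = \left(\frac{592}{171} + 52\right) - 117 = \frac{9484}{171} - 117 = - \frac{10523}{171}$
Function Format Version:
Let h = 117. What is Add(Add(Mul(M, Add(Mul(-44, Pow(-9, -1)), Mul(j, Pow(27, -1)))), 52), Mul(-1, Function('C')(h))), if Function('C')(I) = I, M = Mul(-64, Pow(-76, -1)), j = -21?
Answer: Rational(-10523, 171) ≈ -61.538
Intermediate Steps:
M = Rational(16, 19) (M = Mul(-64, Rational(-1, 76)) = Rational(16, 19) ≈ 0.84210)
Add(Add(Mul(M, Add(Mul(-44, Pow(-9, -1)), Mul(j, Pow(27, -1)))), 52), Mul(-1, Function('C')(h))) = Add(Add(Mul(Rational(16, 19), Add(Mul(-44, Pow(-9, -1)), Mul(-21, Pow(27, -1)))), 52), Mul(-1, 117)) = Add(Add(Mul(Rational(16, 19), Add(Mul(-44, Rational(-1, 9)), Mul(-21, Rational(1, 27)))), 52), -117) = Add(Add(Mul(Rational(16, 19), Add(Rational(44, 9), Rational(-7, 9))), 52), -117) = Add(Add(Mul(Rational(16, 19), Rational(37, 9)), 52), -117) = Add(Add(Rational(592, 171), 52), -117) = Add(Rational(9484, 171), -117) = Rational(-10523, 171)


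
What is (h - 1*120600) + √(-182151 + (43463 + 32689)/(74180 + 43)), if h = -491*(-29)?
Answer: -106361 + I*√12388567821743/8247 ≈ -1.0636e+5 + 426.79*I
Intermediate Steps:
h = 14239
(h - 1*120600) + √(-182151 + (43463 + 32689)/(74180 + 43)) = (14239 - 1*120600) + √(-182151 + (43463 + 32689)/(74180 + 43)) = (14239 - 120600) + √(-182151 + 76152/74223) = -106361 + √(-182151 + 76152*(1/74223)) = -106361 + √(-182151 + 25384/24741) = -106361 + √(-4506572507/24741) = -106361 + I*√12388567821743/8247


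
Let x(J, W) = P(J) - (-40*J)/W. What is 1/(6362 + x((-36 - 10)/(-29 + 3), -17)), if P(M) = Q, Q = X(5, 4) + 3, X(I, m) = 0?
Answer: 221/1405745 ≈ 0.00015721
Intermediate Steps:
Q = 3 (Q = 0 + 3 = 3)
P(M) = 3
x(J, W) = 3 + 40*J/W (x(J, W) = 3 - (-40*J)/W = 3 - (-40)*J/W = 3 + 40*J/W)
1/(6362 + x((-36 - 10)/(-29 + 3), -17)) = 1/(6362 + (3 + 40*((-36 - 10)/(-29 + 3))/(-17))) = 1/(6362 + (3 + 40*(-46/(-26))*(-1/17))) = 1/(6362 + (3 + 40*(-46*(-1/26))*(-1/17))) = 1/(6362 + (3 + 40*(23/13)*(-1/17))) = 1/(6362 + (3 - 920/221)) = 1/(6362 - 257/221) = 1/(1405745/221) = 221/1405745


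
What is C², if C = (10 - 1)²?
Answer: 6561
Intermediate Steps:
C = 81 (C = 9² = 81)
C² = 81² = 6561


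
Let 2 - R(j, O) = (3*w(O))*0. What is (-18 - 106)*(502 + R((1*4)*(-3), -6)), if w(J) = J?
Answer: -62496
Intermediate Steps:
R(j, O) = 2 (R(j, O) = 2 - 3*O*0 = 2 - 1*0 = 2 + 0 = 2)
(-18 - 106)*(502 + R((1*4)*(-3), -6)) = (-18 - 106)*(502 + 2) = -124*504 = -62496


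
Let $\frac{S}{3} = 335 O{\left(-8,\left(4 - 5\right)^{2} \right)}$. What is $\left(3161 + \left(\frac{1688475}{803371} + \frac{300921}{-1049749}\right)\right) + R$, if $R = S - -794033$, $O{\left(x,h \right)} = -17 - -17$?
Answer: $\frac{14304371226992630}{17943359657} \approx 7.972 \cdot 10^{5}$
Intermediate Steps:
$O{\left(x,h \right)} = 0$ ($O{\left(x,h \right)} = -17 + 17 = 0$)
$S = 0$ ($S = 3 \cdot 335 \cdot 0 = 3 \cdot 0 = 0$)
$R = 794033$ ($R = 0 - -794033 = 0 + 794033 = 794033$)
$\left(3161 + \left(\frac{1688475}{803371} + \frac{300921}{-1049749}\right)\right) + R = \left(3161 + \left(\frac{1688475}{803371} + \frac{300921}{-1049749}\right)\right) + 794033 = \left(3161 + \left(1688475 \cdot \frac{1}{803371} + 300921 \left(- \frac{1}{1049749}\right)\right)\right) + 794033 = \left(3161 + \left(\frac{35925}{17093} - \frac{300921}{1049749}\right)\right) + 794033 = \left(3161 + \frac{32568590172}{17943359657}\right) + 794033 = \frac{56751528465949}{17943359657} + 794033 = \frac{14304371226992630}{17943359657}$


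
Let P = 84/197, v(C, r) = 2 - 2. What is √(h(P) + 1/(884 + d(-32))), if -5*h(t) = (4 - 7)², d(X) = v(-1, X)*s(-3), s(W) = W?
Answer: I*√8785855/2210 ≈ 1.3412*I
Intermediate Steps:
v(C, r) = 0
P = 84/197 (P = 84*(1/197) = 84/197 ≈ 0.42640)
d(X) = 0 (d(X) = 0*(-3) = 0)
h(t) = -9/5 (h(t) = -(4 - 7)²/5 = -⅕*(-3)² = -⅕*9 = -9/5)
√(h(P) + 1/(884 + d(-32))) = √(-9/5 + 1/(884 + 0)) = √(-9/5 + 1/884) = √(-7951/4420) = I*√8785855/2210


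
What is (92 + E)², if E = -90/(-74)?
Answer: 11895601/1369 ≈ 8689.3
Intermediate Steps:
E = 45/37 (E = -90*(-1/74) = 45/37 ≈ 1.2162)
(92 + E)² = (92 + 45/37)² = (3449/37)² = 11895601/1369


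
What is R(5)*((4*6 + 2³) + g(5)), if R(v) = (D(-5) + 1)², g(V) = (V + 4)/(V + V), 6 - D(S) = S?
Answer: 23688/5 ≈ 4737.6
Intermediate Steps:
D(S) = 6 - S
g(V) = (4 + V)/(2*V) (g(V) = (4 + V)/((2*V)) = (4 + V)*(1/(2*V)) = (4 + V)/(2*V))
R(v) = 144 (R(v) = ((6 - 1*(-5)) + 1)² = ((6 + 5) + 1)² = (11 + 1)² = 12² = 144)
R(5)*((4*6 + 2³) + g(5)) = 144*((4*6 + 2³) + (½)*(4 + 5)/5) = 144*((24 + 8) + (½)*(⅕)*9) = 144*(32 + 9/10) = 144*(329/10) = 23688/5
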